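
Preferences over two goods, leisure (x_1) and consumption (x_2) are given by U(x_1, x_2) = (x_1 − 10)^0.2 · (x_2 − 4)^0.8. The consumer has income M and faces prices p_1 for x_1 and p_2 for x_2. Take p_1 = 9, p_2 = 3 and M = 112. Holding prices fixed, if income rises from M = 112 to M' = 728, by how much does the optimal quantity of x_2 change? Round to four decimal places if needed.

Δx_2* = 164.2667

After buying the subsistence bundle (10, 4), a share 0.2 of the remaining income goes to x_1: x_1* = 10 + 0.2·(M − 10p_1 − 4p_2)/p_1.
Discretionary income = 112 − 10·9 − 4·3 = 10; x_2* = 4 + 0.8·10/3 = 6.6667.
At M' = 728: x_2* = 170.9333. Change: 170.9333 − 6.6667 = 164.2667.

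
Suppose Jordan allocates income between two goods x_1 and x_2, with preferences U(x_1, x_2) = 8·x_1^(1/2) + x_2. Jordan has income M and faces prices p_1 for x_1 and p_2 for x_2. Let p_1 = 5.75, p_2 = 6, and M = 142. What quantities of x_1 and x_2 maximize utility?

MU_x_1 = 4/√x_1, MU_x_2 = 1. Tangency: 4/√x_1 = p_1/p_2.
Thus x_1* = (4·p_2/p_1)² — independent of M — with the rest of income spent on x_2.
Plugging in: x_1* = (4·6/5.75)² = 17.4216, x_2* = 6.971.

x_1* = 17.4216, x_2* = 6.971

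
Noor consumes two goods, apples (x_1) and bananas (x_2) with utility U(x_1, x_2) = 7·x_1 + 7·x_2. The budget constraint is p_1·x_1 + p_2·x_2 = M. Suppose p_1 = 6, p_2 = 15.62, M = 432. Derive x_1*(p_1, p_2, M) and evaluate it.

x_1* = 72

Perfect substitutes: compare marginal utility per dollar. 7/p_1 vs 7/p_2 → 1.1667 vs 0.4481.
x_1 gives more utility per dollar, so spend all income on x_1: x_1* = M/p_1, x_2* = 0.
Numerically: x_1* = 72, x_2* = 0.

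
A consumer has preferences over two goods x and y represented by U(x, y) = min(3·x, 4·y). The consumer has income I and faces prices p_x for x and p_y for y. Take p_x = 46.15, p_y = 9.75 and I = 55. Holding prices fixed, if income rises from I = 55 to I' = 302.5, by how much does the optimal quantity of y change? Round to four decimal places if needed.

Demand: x*(p_x,p_y,I) = 4·I/(4·p_x + 3·p_y), y* = 3·I/(4·p_x + 3·p_y).
Here 4·46.15 + 3·9.75 = 213.85, giving y* = 0.7716.
At I' = 302.5: y* = 4.2436. Change: 4.2436 − 0.7716 = 3.4721.

Δy* = 3.4721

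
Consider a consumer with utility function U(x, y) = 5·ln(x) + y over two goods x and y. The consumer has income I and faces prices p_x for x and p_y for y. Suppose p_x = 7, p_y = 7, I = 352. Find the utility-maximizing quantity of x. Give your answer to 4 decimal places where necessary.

MU_x = 5/x, MU_y = 1. Tangency: 5/x = p_x/p_y.
So x*(p_x,p_y) = 5·p_y/p_x, independent of income; and y* = (I − 5·p_y)/p_y.
At the given prices: x* = 5·7/7 = 5.

x* = 5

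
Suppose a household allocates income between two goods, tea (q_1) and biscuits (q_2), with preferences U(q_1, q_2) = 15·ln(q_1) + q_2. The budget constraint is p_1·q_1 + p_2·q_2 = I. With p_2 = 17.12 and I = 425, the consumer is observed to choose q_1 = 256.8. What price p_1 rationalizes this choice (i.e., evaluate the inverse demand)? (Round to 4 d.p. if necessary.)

Set MRS = p_1/p_2: (15/q_1)/1 = p_1/p_2.
So q_1*(p_1,p_2) = 15·p_2/p_1, independent of income; and q_2* = (I − 15·p_2)/p_2.
Set q_1* = 256.8 in the demand function and solve for p_1: p_1 = 1.

p_1 = 1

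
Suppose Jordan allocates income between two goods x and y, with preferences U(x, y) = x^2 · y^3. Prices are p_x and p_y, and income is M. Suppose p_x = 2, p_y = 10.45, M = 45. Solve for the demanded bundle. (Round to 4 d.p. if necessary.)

Tangency: MRS = (2/3)·y/x = p_x/p_y.
Rearranging, p_y·y = (3/2)·p_x·x. Substituting into the budget gives p_x·x·(1 + (3/2)) = M.
Demand: x*(p_x,p_y,M) = 0.4·M/p_x and y* = 0.6·M/p_y.
At p_x=2, p_y=10.45, M=45: x* = 0.4·45/2 = 9, y* = 2.5837.

x* = 9, y* = 2.5837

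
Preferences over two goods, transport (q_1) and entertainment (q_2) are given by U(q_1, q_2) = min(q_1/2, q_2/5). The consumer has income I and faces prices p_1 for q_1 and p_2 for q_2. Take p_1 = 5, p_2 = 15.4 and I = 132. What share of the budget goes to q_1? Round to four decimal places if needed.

Leontief preferences: the optimum is at the kink where q_1/2 = q_2/5, i.e. q_2 = (5/2)·q_1.
Budget: p_1·q_1 + p_2·(5/2)·q_1 = I, so (2·p_1 + 5·p_2)·q_1 = 2·I.
Demand: q_1*(p_1,p_2,I) = 2·I/(2·p_1 + 5·p_2), q_2* = 5·I/(2·p_1 + 5·p_2).
Here 2·5 + 5·15.4 = 87, giving q_1* = 3.0345 and q_2* = 7.5862.
Expenditure on q_1: 5·3.0345 = 15.1724; share = 0.1149.

share on q_1 = 0.1149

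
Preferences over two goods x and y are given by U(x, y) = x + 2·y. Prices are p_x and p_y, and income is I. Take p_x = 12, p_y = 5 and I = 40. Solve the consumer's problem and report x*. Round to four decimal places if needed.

x* = 0

Linear utility — the consumer picks whichever good has higher MU/price: 1/12 = 0.0833 vs 2/5 = 0.4.
y gives more utility per dollar, so spend all income on y: y* = I/p_y, x* = 0.
Numerically: x* = 0, y* = 8.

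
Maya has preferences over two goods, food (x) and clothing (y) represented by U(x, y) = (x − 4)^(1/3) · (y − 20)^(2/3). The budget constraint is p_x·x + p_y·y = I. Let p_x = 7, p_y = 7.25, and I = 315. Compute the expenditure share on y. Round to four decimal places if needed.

MRS = (1/2)·(y−20)/(x−4). Tangency with p_x/p_y gives y−20 = 2·(p_x/p_y)·(x−4).
Substituting into the budget: x* = 4 + 1/3·(I − 4·p_x − 20·p_y)/p_x, and y* = 20 + 2/3·(…)/p_y.
Discretionary income = 315 − 4·7 − 20·7.25 = 142; x* = 4 + 1/3·142/7 = 10.7619; y* = 20 + 2/3·142/7.25 = 33.0575.
Expenditure on y: 7.25·33.0575 = 239.6667; share = 0.7608.

share on y = 0.7608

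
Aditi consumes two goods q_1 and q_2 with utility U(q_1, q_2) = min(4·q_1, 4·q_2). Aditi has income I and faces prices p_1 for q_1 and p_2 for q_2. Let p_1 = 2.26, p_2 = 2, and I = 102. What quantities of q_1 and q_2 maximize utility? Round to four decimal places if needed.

With perfect complements, no substitution: consume in ratio q_1:q_2 = 4:4.
Budget: p_1·q_1 + p_2·q_1 = I, so (4·p_1 + 4·p_2)·q_1 = 4·I.
Demand: q_1*(p_1,p_2,I) = 4·I/(4·p_1 + 4·p_2), q_2* = 4·I/(4·p_1 + 4·p_2).
Here 4·2.26 + 4·2 = 17.04, giving q_1* = 23.9437 and q_2* = 23.9437.

q_1* = 23.9437, q_2* = 23.9437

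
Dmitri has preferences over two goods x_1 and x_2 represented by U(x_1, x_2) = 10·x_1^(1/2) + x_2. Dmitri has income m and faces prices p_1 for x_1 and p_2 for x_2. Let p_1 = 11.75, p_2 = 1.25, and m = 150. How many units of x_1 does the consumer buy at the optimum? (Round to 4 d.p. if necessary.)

x_1* = 0.2829

Solve: √x_1 = 5·p_2/p_1, so x_1*(p_1,p_2) = (5·p_2/p_1)², and x_2* = (m − p_1·x_1*)/p_2.
Plugging in: x_1* = (5·1.25/11.75)² = 0.2829.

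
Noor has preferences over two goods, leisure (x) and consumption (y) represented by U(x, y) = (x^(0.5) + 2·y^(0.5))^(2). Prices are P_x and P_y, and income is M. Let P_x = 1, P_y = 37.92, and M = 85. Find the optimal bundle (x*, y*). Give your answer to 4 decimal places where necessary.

From the CES first-order condition, (1/2)·(y/x)^(0.5) = P_x/P_y.
Hence y/x = (2·P_x/P_y)^(1/(0.5)), i.e. raised to the 2 power.
With the ratio pinned down, the budget gives x* = M/(P_x + P_y·(y/x)) and y* = (y/x)·x*.
Numerically y/x = 0.002782, so x* = 85/(1 + 37.92·0.002782) = 76.8893 and y* = 0.002782·76.8893 = 0.2139.

x* = 76.8893, y* = 0.2139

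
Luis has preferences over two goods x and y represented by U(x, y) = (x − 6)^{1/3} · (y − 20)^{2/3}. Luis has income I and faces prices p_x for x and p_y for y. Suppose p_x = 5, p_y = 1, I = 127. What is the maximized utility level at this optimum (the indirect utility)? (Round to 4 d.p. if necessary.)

MRS = (1/2)·(y−20)/(x−6). Tangency with p_x/p_y gives y−20 = 2·(p_x/p_y)·(x−6).
Substituting into the budget: x* = 6 + 1/3·(I − 6·p_x − 20·p_y)/p_x, and y* = 20 + 2/3·(…)/p_y.
Discretionary income = 127 − 6·5 − 20·1 = 77; x* = 6 + 1/3·77/5 = 11.1333; y* = 20 + 2/3·77/1 = 71.3333.
Utility at the optimum: U(11.1333, 71.3333) = 23.8268.

V = 23.8268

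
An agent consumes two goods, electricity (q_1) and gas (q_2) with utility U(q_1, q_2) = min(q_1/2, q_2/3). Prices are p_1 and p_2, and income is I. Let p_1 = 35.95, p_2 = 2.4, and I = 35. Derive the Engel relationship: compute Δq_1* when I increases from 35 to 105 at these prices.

With perfect complements, no substitution: consume in ratio q_1:q_2 = 2:3.
Budget: p_1·q_1 + p_2·(3/2)·q_1 = I, so (2·p_1 + 3·p_2)·q_1 = 2·I.
Demand: q_1*(p_1,p_2,I) = 2·I/(2·p_1 + 3·p_2), q_2* = 3·I/(2·p_1 + 3·p_2).
Here 2·35.95 + 3·2.4 = 79.1, giving q_1* = 0.885.
At I' = 105: q_1* = 2.6549. Change: 2.6549 − 0.885 = 1.7699.

Δq_1* = 1.7699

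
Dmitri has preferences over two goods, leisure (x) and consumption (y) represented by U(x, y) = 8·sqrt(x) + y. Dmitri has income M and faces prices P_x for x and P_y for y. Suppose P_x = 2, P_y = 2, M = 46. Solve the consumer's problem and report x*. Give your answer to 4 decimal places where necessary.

x* = 16

Utility is quasi-linear in y; the FOC for x is 4/√x = P_x/P_y.
Solve: √x = 4·P_y/P_x, so x*(P_x,P_y) = (4·P_y/P_x)², and y* = (M − P_x·x*)/P_y.
Plugging in: x* = (4·2/2)² = 16.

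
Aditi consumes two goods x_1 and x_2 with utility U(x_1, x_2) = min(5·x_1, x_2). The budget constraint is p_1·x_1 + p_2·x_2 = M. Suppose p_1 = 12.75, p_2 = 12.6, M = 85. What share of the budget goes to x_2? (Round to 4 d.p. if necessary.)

share on x_2 = 0.8317

With perfect complements, no substitution: consume in ratio x_1:x_2 = 1:5.
Budget: p_1·x_1 + p_2·5·x_1 = M, so (p_1 + 5·p_2)·x_1 = M.
Demand: x_1*(p_1,p_2,M) = M/(p_1 + 5·p_2), x_2* = 5·M/(p_1 + 5·p_2).
Here 12.75 + 5·12.6 = 75.75, giving x_1* = 1.1221 and x_2* = 5.6106.
Expenditure on x_2: 12.6·5.6106 = 70.6931; share = 0.8317.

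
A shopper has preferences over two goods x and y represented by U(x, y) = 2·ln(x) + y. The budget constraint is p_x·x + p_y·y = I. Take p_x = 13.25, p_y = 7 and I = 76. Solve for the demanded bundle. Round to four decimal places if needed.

Set MRS = p_x/p_y: (2/x)/1 = p_x/p_y.
So x*(p_x,p_y) = 2·p_y/p_x, independent of income; and y* = (I − 2·p_y)/p_y.
At the given prices: x* = 2·7/13.25 = 1.0566, and y* = 8.8571.

x* = 1.0566, y* = 8.8571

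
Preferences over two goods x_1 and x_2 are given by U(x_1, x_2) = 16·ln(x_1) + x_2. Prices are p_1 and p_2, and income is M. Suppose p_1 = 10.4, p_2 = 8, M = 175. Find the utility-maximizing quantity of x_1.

MU_x_1 = 16/x_1, MU_x_2 = 1. Tangency: 16/x_1 = p_1/p_2.
So x_1*(p_1,p_2) = 16·p_2/p_1, independent of income; and x_2* = (M − 16·p_2)/p_2.
At the given prices: x_1* = 16·8/10.4 = 12.3077.

x_1* = 12.3077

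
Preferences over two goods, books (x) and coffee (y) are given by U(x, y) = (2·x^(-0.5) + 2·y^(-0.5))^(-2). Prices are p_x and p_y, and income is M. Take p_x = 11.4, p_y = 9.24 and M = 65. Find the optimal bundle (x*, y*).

MU_x ∝ 2·x^(-1.5), MU_y ∝ 2·y^(-1.5), so MRS = (y/x)^(1.5) = p_x/p_y.
Solve for the ratio: y/x = [p_x/p_y]^(2/3).
With the ratio pinned down, the budget gives x* = M/(p_x + p_y·(y/x)) and y* = (y/x)·x*.
Numerically y/x = 1.150329, so x* = 65/(11.4 + 9.24·1.150329) = 2.9507 and y* = 1.150329·2.9507 = 3.3942.

x* = 2.9507, y* = 3.3942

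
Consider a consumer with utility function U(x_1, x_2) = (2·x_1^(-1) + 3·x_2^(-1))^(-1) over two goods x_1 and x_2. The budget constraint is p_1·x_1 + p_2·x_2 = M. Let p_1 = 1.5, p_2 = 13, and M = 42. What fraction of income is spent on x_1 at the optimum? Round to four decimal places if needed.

share on x_1 = 0.2171

From the CES first-order condition, (2/3)·(x_2/x_1)^(2) = p_1/p_2.
Hence x_2/x_1 = ((3/2)·p_1/p_2)^(1/(2)), i.e. raised to the 0.5 power.
With the ratio pinned down, the budget gives x_1* = M/(p_1 + p_2·(x_2/x_1)) and x_2* = (x_2/x_1)·x_1*.
Numerically x_2/x_1 = 0.416025, so x_1* = 42/(1.5 + 13·0.416025) = 6.0796 and x_2* = 0.416025·6.0796 = 2.5293.
Expenditure on x_1: 1.5·6.0796 = 9.1194; share = 0.2171.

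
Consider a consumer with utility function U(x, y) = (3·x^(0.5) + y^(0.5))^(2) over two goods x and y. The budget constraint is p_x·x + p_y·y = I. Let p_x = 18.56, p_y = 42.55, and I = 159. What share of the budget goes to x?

Substitute y = (y/x)·x into the budget: x* = I/(p_x + p_y·(y/x)).
Numerically y/x = 0.02114, so x* = 159/(18.56 + 42.55·0.02114) = 8.1708 and y* = 0.02114·8.1708 = 0.1727.
Expenditure on x: 18.56·8.1708 = 151.6501; share = 0.9538.

share on x = 0.9538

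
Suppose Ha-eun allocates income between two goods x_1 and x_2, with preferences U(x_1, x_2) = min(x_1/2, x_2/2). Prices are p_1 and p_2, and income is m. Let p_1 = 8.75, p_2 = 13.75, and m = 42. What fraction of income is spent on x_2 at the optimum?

Leontief preferences: the optimum is at the kink where x_1/2 = x_2/2, i.e. x_2 = x_1.
Budget: p_1·x_1 + p_2·x_1 = m, so (2·p_1 + 2·p_2)·x_1 = 2·m.
Demand: x_1*(p_1,p_2,m) = 2·m/(2·p_1 + 2·p_2), x_2* = 2·m/(2·p_1 + 2·p_2).
Here 2·8.75 + 2·13.75 = 45, giving x_1* = 1.8667 and x_2* = 1.8667.
Expenditure on x_2: 13.75·1.8667 = 25.6667; share = 0.6111.

share on x_2 = 0.6111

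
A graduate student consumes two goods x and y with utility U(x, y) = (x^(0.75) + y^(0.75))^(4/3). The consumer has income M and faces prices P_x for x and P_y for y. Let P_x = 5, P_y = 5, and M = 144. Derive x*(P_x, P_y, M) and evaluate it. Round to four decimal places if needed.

x* = 14.4

From the CES first-order condition, (y/x)^(0.25) = P_x/P_y.
Hence y/x = (P_x/P_y)^(1/(0.25)), i.e. raised to the 4 power.
With the ratio pinned down, the budget gives x* = M/(P_x + P_y·(y/x)) and y* = (y/x)·x*.
Numerically y/x = 1, so x* = 144/(5 + 5·1) = 14.4.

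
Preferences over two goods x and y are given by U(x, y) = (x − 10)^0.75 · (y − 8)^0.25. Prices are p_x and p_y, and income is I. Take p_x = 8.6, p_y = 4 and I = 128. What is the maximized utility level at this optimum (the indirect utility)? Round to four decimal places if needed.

Let x' = x−10, y' = y−8. MRS = 3·y'/x' = p_x/p_y.
Substituting into the budget: x* = 10 + 0.75·(I − 10·p_x − 8·p_y)/p_x, and y* = 8 + 0.25·(…)/p_y.
Discretionary income = 128 − 10·8.6 − 8·4 = 10; x* = 10 + 0.75·10/8.6 = 10.8721; y* = 8 + 0.25·10/4 = 8.625.
Utility at the optimum: U(10.8721, 8.625) = 0.8024.

V = 0.8024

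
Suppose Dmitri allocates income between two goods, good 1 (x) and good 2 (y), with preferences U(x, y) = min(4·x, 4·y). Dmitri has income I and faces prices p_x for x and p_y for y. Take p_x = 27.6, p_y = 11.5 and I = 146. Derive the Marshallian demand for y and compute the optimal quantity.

y* = 3.734

Leontief preferences: the optimum is at the kink where x/4 = y/4, i.e. y = x.
Budget: p_x·x + p_y·x = I, so (4·p_x + 4·p_y)·x = 4·I.
Demand: x*(p_x,p_y,I) = 4·I/(4·p_x + 4·p_y), y* = 4·I/(4·p_x + 4·p_y).
Here 4·27.6 + 4·11.5 = 156.4, giving y* = 3.734.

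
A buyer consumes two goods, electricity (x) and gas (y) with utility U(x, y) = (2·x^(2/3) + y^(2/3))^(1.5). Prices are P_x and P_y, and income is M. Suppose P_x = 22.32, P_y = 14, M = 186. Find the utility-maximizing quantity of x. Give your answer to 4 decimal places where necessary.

x* = 6.3241

MRS = MU_x/MU_y = 2·(y/x)^(1/3). Set equal to P_x/P_y.
Solve for the ratio: y/x = [(1/2)·P_x/P_y]^(3).
With the ratio pinned down, the budget gives x* = M/(P_x + P_y·(y/x)) and y* = (y/x)·x*.
Numerically y/x = 0.506534, so x* = 186/(22.32 + 14·0.506534) = 6.3241.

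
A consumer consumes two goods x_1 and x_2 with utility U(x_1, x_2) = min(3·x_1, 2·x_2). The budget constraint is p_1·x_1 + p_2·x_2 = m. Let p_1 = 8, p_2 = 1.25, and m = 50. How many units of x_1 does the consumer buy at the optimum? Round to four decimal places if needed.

Leontief preferences: the optimum is at the kink where x_1/2 = x_2/3, i.e. x_2 = (3/2)·x_1.
Budget: p_1·x_1 + p_2·(3/2)·x_1 = m, so (2·p_1 + 3·p_2)·x_1 = 2·m.
Demand: x_1*(p_1,p_2,m) = 2·m/(2·p_1 + 3·p_2), x_2* = 3·m/(2·p_1 + 3·p_2).
Here 2·8 + 3·1.25 = 19.75, giving x_1* = 5.0633.

x_1* = 5.0633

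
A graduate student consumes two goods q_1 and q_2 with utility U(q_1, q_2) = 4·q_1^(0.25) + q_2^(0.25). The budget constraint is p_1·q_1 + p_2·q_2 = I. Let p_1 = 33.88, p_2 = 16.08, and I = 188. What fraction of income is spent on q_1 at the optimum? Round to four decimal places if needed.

share on q_1 = 0.832

MRS = MU_q_1/MU_q_2 = 4·(q_2/q_1)^(0.75). Set equal to p_1/p_2.
Hence q_2/q_1 = ((1/4)·p_1/p_2)^(1/(0.75)), i.e. raised to the 4/3 power.
With the ratio pinned down, the budget gives q_1* = I/(p_1 + p_2·(q_2/q_1)) and q_2* = (q_2/q_1)·q_1*.
Numerically q_2/q_1 = 0.425399, so q_1* = 188/(33.88 + 16.08·0.425399) = 4.6168 and q_2* = 0.425399·4.6168 = 1.964.
Expenditure on q_1: 33.88·4.6168 = 156.4188; share = 0.832.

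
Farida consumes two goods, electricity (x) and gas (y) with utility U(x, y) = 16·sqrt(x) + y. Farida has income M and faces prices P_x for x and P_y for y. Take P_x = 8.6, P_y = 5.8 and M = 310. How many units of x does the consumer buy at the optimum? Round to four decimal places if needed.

MU_x = 8/√x, MU_y = 1. Tangency: 8/√x = P_x/P_y.
Thus x* = (8·P_y/P_x)² — independent of M — with the rest of income spent on y.
Plugging in: x* = (8·5.8/8.6)² = 29.1098.

x* = 29.1098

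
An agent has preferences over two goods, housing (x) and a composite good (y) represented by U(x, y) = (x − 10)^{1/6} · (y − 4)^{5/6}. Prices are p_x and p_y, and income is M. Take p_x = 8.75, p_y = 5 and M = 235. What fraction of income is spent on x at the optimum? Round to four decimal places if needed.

This is Cobb-Douglas in (x−10, y−4): tangency gives 1/6·p_y·(y−4) = 5/6·p_x·(x−10).
Substituting into the budget: x* = 10 + 1/6·(M − 10·p_x − 4·p_y)/p_x, and y* = 4 + 5/6·(…)/p_y.
Discretionary income = 235 − 10·8.75 − 4·5 = 127.5; x* = 10 + 1/6·127.5/8.75 = 12.4286; y* = 4 + 5/6·127.5/5 = 25.25.
Expenditure on x: 8.75·12.4286 = 108.75; share = 0.4628.

share on x = 0.4628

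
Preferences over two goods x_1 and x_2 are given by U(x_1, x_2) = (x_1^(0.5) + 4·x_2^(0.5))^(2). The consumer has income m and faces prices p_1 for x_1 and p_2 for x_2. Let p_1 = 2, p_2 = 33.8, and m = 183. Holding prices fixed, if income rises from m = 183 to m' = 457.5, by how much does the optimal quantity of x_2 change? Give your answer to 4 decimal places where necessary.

Δx_2* = 3.9496

Substitute x_2 = (x_2/x_1)·x_1 into the budget: x_1* = m/(p_1 + p_2·(x_2/x_1)).
Numerically x_2/x_1 = 0.05602, so x_1* = 183/(2 + 33.8·0.05602) = 47.0015 and x_2* = 0.05602·47.0015 = 2.633.
At m' = 457.5: x_2* = 6.5826. Change: 6.5826 − 2.633 = 3.9496.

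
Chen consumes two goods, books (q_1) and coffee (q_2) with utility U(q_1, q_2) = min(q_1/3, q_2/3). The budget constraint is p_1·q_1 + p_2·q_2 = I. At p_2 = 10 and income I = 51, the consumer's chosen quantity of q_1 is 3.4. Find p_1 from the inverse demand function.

With perfect complements, no substitution: consume in ratio q_1:q_2 = 3:3.
Budget: p_1·q_1 + p_2·q_1 = I, so (3·p_1 + 3·p_2)·q_1 = 3·I.
Demand: q_1*(p_1,p_2,I) = 3·I/(3·p_1 + 3·p_2), q_2* = 3·I/(3·p_1 + 3·p_2).
Set q_1* = 3.4 in the demand function and solve for p_1: p_1 = 5.

p_1 = 5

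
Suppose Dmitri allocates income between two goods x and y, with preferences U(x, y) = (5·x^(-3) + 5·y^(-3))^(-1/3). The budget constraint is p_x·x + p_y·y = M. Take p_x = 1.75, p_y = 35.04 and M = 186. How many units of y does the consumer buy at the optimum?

y* = 4.801

From the CES first-order condition, (y/x)^(4) = p_x/p_y.
Hence y/x = (p_x/p_y)^(1/(4)), i.e. raised to the 0.25 power.
Substitute y = (y/x)·x into the budget: x* = M/(p_x + p_y·(y/x)).
Numerically y/x = 0.472736, so x* = 186/(1.75 + 35.04·0.472736) = 10.1558 and y* = 0.472736·10.1558 = 4.801.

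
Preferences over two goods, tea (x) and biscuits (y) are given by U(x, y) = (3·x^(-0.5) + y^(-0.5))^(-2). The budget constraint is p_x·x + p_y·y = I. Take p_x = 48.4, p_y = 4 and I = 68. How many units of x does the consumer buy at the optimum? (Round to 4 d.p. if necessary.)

x* = 1.1617

Substitute y = (y/x)·x into the budget: x* = I/(p_x + p_y·(y/x)).
Numerically y/x = 2.533822, so x* = 68/(48.4 + 4·2.533822) = 1.1617.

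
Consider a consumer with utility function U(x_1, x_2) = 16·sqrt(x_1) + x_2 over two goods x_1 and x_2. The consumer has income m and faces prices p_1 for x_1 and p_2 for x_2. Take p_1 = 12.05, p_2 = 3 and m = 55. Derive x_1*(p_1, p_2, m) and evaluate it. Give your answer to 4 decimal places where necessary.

x_1* = 3.9669

Utility is quasi-linear in x_2; the FOC for x_1 is 8/√x_1 = p_1/p_2.
Solve: √x_1 = 8·p_2/p_1, so x_1*(p_1,p_2) = (8·p_2/p_1)², and x_2* = (m − p_1·x_1*)/p_2.
Plugging in: x_1* = (8·3/12.05)² = 3.9669.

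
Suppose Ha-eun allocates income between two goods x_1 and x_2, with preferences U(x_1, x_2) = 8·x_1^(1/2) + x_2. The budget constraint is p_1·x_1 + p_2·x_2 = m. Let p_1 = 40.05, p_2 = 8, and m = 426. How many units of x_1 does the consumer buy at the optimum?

Thus x_1* = (4·p_2/p_1)² — independent of m — with the rest of income spent on x_2.
Plugging in: x_1* = (4·8/40.05)² = 0.6384.

x_1* = 0.6384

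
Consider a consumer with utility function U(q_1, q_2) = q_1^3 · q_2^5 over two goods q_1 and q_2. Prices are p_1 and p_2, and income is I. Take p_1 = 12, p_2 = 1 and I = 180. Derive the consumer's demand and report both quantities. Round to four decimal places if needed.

MU_q_1/MU_q_2 = (3·q_2)/(5·q_1); tangency sets this equal to p_1/p_2.
So 3·p_2·q_2 = 5·p_1·q_1; combined with the budget, a share 0.375 of income goes to q_1.
Demand: q_1*(p_1,p_2,I) = 0.375·I/p_1 and q_2* = 0.625·I/p_2.
At p_1=12, p_2=1, I=180: q_1* = 0.375·180/12 = 5.625, q_2* = 112.5.

q_1* = 5.625, q_2* = 112.5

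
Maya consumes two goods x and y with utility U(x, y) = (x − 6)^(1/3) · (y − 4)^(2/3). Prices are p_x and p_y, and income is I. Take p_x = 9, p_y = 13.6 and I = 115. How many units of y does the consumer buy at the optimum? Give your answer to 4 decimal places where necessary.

y* = 4.3235

This is Cobb-Douglas in (x−6, y−4): tangency gives 1/3·p_y·(y−4) = 2/3·p_x·(x−6).
After buying the subsistence bundle (6, 4), a share 1/3 of the remaining income goes to x: x* = 6 + 1/3·(I − 6p_x − 4p_y)/p_x.
Discretionary income = 115 − 6·9 − 4·13.6 = 6.6; y* = 4 + 2/3·6.6/13.6 = 4.3235.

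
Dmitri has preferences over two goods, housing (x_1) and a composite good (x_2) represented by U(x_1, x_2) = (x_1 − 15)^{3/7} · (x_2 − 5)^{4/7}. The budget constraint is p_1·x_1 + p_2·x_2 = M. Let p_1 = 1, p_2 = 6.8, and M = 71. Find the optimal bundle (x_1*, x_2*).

x_1* = 24.4286, x_2* = 6.8487

This is Cobb-Douglas in (x_1−15, x_2−5): tangency gives 3/7·p_2·(x_2−5) = 4/7·p_1·(x_1−15).
After buying the subsistence bundle (15, 5), a share 3/7 of the remaining income goes to x_1: x_1* = 15 + 3/7·(M − 15p_1 − 5p_2)/p_1.
Discretionary income = 71 − 15·1 − 5·6.8 = 22; x_1* = 15 + 3/7·22/1 = 24.4286; x_2* = 5 + 4/7·22/6.8 = 6.8487.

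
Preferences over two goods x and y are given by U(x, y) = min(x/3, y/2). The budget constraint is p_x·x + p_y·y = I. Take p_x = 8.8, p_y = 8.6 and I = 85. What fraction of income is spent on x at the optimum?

With perfect complements, no substitution: consume in ratio x:y = 3:2.
Budget: p_x·x + p_y·(2/3)·x = I, so (3·p_x + 2·p_y)·x = 3·I.
Demand: x*(p_x,p_y,I) = 3·I/(3·p_x + 2·p_y), y* = 2·I/(3·p_x + 2·p_y).
Here 3·8.8 + 2·8.6 = 43.6, giving x* = 5.8486 and y* = 3.8991.
Expenditure on x: 8.8·5.8486 = 51.4679; share = 0.6055.

share on x = 0.6055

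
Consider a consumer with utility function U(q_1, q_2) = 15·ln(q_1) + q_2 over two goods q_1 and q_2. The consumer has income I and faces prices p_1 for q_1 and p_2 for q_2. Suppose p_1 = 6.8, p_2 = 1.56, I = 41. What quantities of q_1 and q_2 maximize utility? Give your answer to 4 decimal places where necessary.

q_1* = 3.4412, q_2* = 11.2821

Set MRS = p_1/p_2: (15/q_1)/1 = p_1/p_2.
So q_1*(p_1,p_2) = 15·p_2/p_1, independent of income; and q_2* = (I − 15·p_2)/p_2.
At the given prices: q_1* = 15·1.56/6.8 = 3.4412, and q_2* = 11.2821.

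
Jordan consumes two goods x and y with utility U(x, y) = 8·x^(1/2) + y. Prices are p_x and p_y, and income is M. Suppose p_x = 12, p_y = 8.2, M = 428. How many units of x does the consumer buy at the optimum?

x* = 7.4711

MU_x = 4/√x, MU_y = 1. Tangency: 4/√x = p_x/p_y.
Thus x* = (4·p_y/p_x)² — independent of M — with the rest of income spent on y.
Plugging in: x* = (4·8.2/12)² = 7.4711.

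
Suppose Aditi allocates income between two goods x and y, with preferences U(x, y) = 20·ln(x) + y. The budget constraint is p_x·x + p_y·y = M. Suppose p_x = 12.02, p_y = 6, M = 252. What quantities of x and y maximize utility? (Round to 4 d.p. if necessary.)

MU_x = 20/x, MU_y = 1. Tangency: 20/x = p_x/p_y.
So x*(p_x,p_y) = 20·p_y/p_x, independent of income; and y* = (M − 20·p_y)/p_y.
At the given prices: x* = 20·6/12.02 = 9.9834, and y* = 22.

x* = 9.9834, y* = 22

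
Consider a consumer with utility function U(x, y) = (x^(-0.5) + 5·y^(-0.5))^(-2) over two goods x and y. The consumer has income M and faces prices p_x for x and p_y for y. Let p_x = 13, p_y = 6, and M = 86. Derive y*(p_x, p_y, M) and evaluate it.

Substitute y = (y/x)·x into the budget: x* = M/(p_x + p_y·(y/x)).
Numerically y/x = 4.896, so x* = 86/(13 + 6·4.896) = 2.0295 and y* = 4.896·2.0295 = 9.9362.

y* = 9.9362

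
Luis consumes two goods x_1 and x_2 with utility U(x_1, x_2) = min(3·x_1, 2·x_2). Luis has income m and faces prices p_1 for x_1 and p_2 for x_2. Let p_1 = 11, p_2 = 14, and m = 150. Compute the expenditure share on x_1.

With perfect complements, no substitution: consume in ratio x_1:x_2 = 2:3.
Budget: p_1·x_1 + p_2·(3/2)·x_1 = m, so (2·p_1 + 3·p_2)·x_1 = 2·m.
Demand: x_1*(p_1,p_2,m) = 2·m/(2·p_1 + 3·p_2), x_2* = 3·m/(2·p_1 + 3·p_2).
Here 2·11 + 3·14 = 64, giving x_1* = 4.6875 and x_2* = 7.0312.
Expenditure on x_1: 11·4.6875 = 51.5625; share = 0.3438.

share on x_1 = 0.3438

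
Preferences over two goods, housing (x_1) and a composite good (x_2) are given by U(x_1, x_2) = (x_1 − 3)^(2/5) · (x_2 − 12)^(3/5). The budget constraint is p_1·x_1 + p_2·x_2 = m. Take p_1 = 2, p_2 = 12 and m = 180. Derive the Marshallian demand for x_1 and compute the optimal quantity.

Discretionary income = 180 − 3·2 − 12·12 = 30; x_1* = 3 + 0.4·30/2 = 9.

x_1* = 9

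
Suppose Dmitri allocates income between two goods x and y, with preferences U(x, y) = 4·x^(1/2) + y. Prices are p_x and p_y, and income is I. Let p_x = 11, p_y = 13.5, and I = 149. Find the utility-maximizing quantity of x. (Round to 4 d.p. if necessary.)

x* = 6.0248

MU_x = 2/√x, MU_y = 1. Tangency: 2/√x = p_x/p_y.
Thus x* = (2·p_y/p_x)² — independent of I — with the rest of income spent on y.
Plugging in: x* = (2·13.5/11)² = 6.0248.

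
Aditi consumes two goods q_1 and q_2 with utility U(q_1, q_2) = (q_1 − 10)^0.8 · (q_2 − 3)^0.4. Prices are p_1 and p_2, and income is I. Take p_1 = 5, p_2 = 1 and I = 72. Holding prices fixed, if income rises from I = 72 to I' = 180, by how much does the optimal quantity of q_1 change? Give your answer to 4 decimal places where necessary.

MRS = 2·(q_2−3)/(q_1−10). Tangency with p_1/p_2 gives q_2−3 = (1/2)·(p_1/p_2)·(q_1−10).
Substituting into the budget: q_1* = 10 + 2/3·(I − 10·p_1 − 3·p_2)/p_1, and q_2* = 3 + 1/3·(…)/p_2.
Discretionary income = 72 − 10·5 − 3·1 = 19; q_1* = 10 + 2/3·19/5 = 12.5333.
At I' = 180: q_1* = 26.9333. Change: 26.9333 − 12.5333 = 14.4.

Δq_1* = 14.4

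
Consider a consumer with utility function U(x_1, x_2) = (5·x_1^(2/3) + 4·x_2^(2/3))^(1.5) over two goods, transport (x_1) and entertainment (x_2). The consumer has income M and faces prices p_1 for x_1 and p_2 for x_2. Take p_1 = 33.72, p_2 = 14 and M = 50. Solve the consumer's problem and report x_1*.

Substitute x_2 = (x_2/x_1)·x_1 into the budget: x_1* = M/(p_1 + p_2·(x_2/x_1)).
Numerically x_2/x_1 = 7.153994, so x_1* = 50/(33.72 + 14·7.153994) = 0.3735.

x_1* = 0.3735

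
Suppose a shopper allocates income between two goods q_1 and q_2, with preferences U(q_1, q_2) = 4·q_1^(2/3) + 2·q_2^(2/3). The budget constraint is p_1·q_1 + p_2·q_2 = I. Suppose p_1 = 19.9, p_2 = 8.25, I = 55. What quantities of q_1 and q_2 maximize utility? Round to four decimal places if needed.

MU_q_1 ∝ 4·q_1^(-1/3), MU_q_2 ∝ 2·q_2^(-1/3), so MRS = 2·(q_2/q_1)^(1/3) = p_1/p_2.
Hence q_2/q_1 = ((1/2)·p_1/p_2)^(1/(1/3)), i.e. raised to the 3 power.
Substitute q_2 = (q_2/q_1)·q_1 into the budget: q_1* = I/(p_1 + p_2·(q_2/q_1)).
Numerically q_2/q_1 = 1.754314, so q_1* = 55/(19.9 + 8.25·1.754314) = 1.6001 and q_2* = 1.754314·1.6001 = 2.8071.

q_1* = 1.6001, q_2* = 2.8071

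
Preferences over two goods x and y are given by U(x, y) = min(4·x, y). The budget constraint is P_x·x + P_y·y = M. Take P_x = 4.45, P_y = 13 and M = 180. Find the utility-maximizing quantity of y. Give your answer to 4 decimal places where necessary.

Leontief preferences: the optimum is at the kink where x/1 = y/4, i.e. y = 4·x.
Budget: P_x·x + P_y·4·x = M, so (P_x + 4·P_y)·x = M.
Demand: x*(P_x,P_y,M) = M/(P_x + 4·P_y), y* = 4·M/(P_x + 4·P_y).
Here 4.45 + 4·13 = 56.45, giving y* = 12.7547.

y* = 12.7547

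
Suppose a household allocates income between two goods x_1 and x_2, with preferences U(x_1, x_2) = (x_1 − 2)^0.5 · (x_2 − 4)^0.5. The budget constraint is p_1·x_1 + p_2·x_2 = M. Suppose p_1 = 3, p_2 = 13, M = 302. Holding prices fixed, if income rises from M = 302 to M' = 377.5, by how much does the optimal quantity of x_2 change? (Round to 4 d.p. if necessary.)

This is Cobb-Douglas in (x_1−2, x_2−4): tangency gives 0.5·p_2·(x_2−4) = 0.5·p_1·(x_1−2).
After buying the subsistence bundle (2, 4), a share 0.5 of the remaining income goes to x_1: x_1* = 2 + 0.5·(M − 2p_1 − 4p_2)/p_1.
Discretionary income = 302 − 2·3 − 4·13 = 244; x_2* = 4 + 0.5·244/13 = 13.3846.
At M' = 377.5: x_2* = 16.2885. Change: 16.2885 − 13.3846 = 2.9038.

Δx_2* = 2.9038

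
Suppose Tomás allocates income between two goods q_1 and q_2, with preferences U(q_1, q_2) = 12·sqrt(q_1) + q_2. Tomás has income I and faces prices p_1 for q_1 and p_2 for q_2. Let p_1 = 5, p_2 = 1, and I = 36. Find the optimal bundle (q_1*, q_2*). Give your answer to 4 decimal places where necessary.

MU_q_1 = 6/√q_1, MU_q_2 = 1. Tangency: 6/√q_1 = p_1/p_2.
Solve: √q_1 = 6·p_2/p_1, so q_1*(p_1,p_2) = (6·p_2/p_1)², and q_2* = (I − p_1·q_1*)/p_2.
Plugging in: q_1* = (6·1/5)² = 1.44, q_2* = 28.8.

q_1* = 1.44, q_2* = 28.8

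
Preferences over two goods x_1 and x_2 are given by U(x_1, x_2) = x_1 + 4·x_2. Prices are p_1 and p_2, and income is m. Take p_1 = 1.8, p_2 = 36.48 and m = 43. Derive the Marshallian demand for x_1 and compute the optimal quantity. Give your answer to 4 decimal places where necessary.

Perfect substitutes: compare marginal utility per dollar. 1/p_1 vs 4/p_2 → 0.5556 vs 0.1096.
x_1 gives more utility per dollar, so spend all income on x_1: x_1* = m/p_1, x_2* = 0.
Numerically: x_1* = 23.8889, x_2* = 0.

x_1* = 23.8889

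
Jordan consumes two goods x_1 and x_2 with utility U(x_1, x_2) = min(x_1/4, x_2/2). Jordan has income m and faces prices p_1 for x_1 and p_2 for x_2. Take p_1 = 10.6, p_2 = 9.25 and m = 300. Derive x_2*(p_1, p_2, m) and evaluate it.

x_2* = 9.8522

Leontief preferences: the optimum is at the kink where x_1/4 = x_2/2, i.e. x_2 = (1/2)·x_1.
Budget: p_1·x_1 + p_2·(1/2)·x_1 = m, so (4·p_1 + 2·p_2)·x_1 = 4·m.
Demand: x_1*(p_1,p_2,m) = 4·m/(4·p_1 + 2·p_2), x_2* = 2·m/(4·p_1 + 2·p_2).
Here 4·10.6 + 2·9.25 = 60.9, giving x_2* = 9.8522.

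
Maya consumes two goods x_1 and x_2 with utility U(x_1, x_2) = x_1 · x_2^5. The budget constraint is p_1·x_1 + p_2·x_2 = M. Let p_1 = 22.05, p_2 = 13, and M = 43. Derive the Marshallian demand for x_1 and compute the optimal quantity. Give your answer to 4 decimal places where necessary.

x_1* = 0.325

The MRS is (1/5)·x_2/x_1. Set MRS = p_1/p_2.
Rearranging, p_2·x_2 = 5·p_1·x_1. Substituting into the budget gives p_1·x_1·(1 + 5) = M.
Demand: x_1*(p_1,p_2,M) = 1/6·M/p_1 and x_2* = 5/6·M/p_2.
At p_1=22.05, p_2=13, M=43: x_1* = 1/6·43/22.05 = 0.325.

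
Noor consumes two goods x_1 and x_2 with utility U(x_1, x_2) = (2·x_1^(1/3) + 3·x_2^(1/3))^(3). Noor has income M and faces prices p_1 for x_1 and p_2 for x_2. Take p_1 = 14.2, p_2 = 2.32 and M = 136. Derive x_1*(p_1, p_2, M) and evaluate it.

x_1* = 1.7272

MU_x_1 ∝ 2·x_1^(-2/3), MU_x_2 ∝ 3·x_2^(-2/3), so MRS = (2/3)·(x_2/x_1)^(2/3) = p_1/p_2.
Solve for the ratio: x_2/x_1 = [(3/2)·p_1/p_2]^(1.5).
With the ratio pinned down, the budget gives x_1* = M/(p_1 + p_2·(x_2/x_1)) and x_2* = (x_2/x_1)·x_1*.
Numerically x_2/x_1 = 27.818738, so x_1* = 136/(14.2 + 2.32·27.818738) = 1.7272.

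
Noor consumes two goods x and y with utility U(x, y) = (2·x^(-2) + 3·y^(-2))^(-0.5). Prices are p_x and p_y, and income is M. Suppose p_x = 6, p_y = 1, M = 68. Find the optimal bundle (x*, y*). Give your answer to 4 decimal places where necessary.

MRS = MU_x/MU_y = (2/3)·(y/x)^(3). Set equal to p_x/p_y.
Solve for the ratio: y/x = [(3/2)·p_x/p_y]^(1/3).
Substitute y = (y/x)·x into the budget: x* = M/(p_x + p_y·(y/x)).
Numerically y/x = 2.080084, so x* = 68/(6 + 1·2.080084) = 8.4158 and y* = 2.080084·8.4158 = 17.5055.

x* = 8.4158, y* = 17.5055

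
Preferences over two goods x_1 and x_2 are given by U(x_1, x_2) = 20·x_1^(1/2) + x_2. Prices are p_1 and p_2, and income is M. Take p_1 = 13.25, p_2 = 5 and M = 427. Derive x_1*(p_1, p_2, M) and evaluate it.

x_1* = 14.2399

Plugging in: x_1* = (10·5/13.25)² = 14.2399.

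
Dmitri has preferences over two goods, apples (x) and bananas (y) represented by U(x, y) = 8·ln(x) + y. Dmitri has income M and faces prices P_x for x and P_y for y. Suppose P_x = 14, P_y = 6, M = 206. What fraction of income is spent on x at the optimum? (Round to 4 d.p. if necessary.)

share on x = 0.233

MU_x = 8/x, MU_y = 1. Tangency: 8/x = P_x/P_y.
So x*(P_x,P_y) = 8·P_y/P_x, independent of income; and y* = (M − 8·P_y)/P_y.
At the given prices: x* = 8·6/14 = 3.4286, and y* = 26.3333.
Expenditure on x: 14·3.4286 = 48; share = 0.233.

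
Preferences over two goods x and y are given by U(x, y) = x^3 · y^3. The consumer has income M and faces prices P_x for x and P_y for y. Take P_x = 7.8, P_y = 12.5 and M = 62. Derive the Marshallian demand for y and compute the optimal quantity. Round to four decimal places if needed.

y* = 2.48

Tangency: MRS = y/x = P_x/P_y.
So 3·P_y·y = 3·P_x·x; combined with the budget, a share 0.5 of income goes to x.
Demand: x*(P_x,P_y,M) = 0.5·M/P_x and y* = 0.5·M/P_y.
At P_x=7.8, P_y=12.5, M=62: y* = 0.5·62/12.5 = 2.48.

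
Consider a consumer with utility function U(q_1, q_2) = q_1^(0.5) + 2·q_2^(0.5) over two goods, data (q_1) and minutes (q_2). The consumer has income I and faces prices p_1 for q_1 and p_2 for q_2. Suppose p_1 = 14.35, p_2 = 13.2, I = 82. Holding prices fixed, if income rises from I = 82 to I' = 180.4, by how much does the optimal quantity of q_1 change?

From the CES first-order condition, (1/2)·(q_2/q_1)^(0.5) = p_1/p_2.
Solve for the ratio: q_2/q_1 = [2·p_1/p_2]^(2).
Substitute q_2 = (q_2/q_1)·q_1 into the budget: q_1* = I/(p_1 + p_2·(q_2/q_1)).
Numerically q_2/q_1 = 4.72733, so q_1* = 82/(14.35 + 13.2·4.72733) = 1.0684.
At I' = 180.4: q_1* = 2.3505. Change: 2.3505 − 1.0684 = 1.2821.

Δq_1* = 1.2821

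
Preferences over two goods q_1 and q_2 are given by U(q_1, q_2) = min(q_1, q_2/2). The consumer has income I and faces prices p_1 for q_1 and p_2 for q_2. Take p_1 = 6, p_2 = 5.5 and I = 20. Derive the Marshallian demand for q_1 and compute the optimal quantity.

Demand: q_1*(p_1,p_2,I) = I/(p_1 + 2·p_2), q_2* = 2·I/(p_1 + 2·p_2).
Here 6 + 2·5.5 = 17, giving q_1* = 1.1765.

q_1* = 1.1765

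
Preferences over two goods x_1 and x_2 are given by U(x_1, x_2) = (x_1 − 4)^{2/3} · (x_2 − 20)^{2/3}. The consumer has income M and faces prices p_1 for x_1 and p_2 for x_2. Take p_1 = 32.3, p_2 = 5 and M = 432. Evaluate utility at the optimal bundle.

Let x_1' = x_1−4, x_2' = x_2−20. MRS = x_2'/x_1' = p_1/p_2.
After buying the subsistence bundle (4, 20), a share 0.5 of the remaining income goes to x_1: x_1* = 4 + 0.5·(M − 4p_1 − 20p_2)/p_1.
Discretionary income = 432 − 4·32.3 − 20·5 = 202.8; x_1* = 4 + 0.5·202.8/32.3 = 7.1393; x_2* = 20 + 0.5·202.8/5 = 40.28.
Utility at the optimum: U(7.1393, 40.28) = 15.9442.

V = 15.9442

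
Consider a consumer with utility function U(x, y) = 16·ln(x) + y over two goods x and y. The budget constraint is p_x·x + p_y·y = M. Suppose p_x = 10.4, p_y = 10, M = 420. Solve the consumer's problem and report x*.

x* = 15.3846

Set MRS = p_x/p_y: (16/x)/1 = p_x/p_y.
So x*(p_x,p_y) = 16·p_y/p_x, independent of income; and y* = (M − 16·p_y)/p_y.
At the given prices: x* = 16·10/10.4 = 15.3846.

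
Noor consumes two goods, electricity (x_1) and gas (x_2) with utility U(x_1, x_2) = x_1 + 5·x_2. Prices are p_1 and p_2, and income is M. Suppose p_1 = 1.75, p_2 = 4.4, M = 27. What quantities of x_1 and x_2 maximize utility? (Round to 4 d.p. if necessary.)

x_1* = 0, x_2* = 6.1364

Perfect substitutes: compare marginal utility per dollar. 1/p_1 vs 5/p_2 → 0.5714 vs 1.1364.
x_2 gives more utility per dollar, so spend all income on x_2: x_2* = M/p_2, x_1* = 0.
Numerically: x_1* = 0, x_2* = 6.1364.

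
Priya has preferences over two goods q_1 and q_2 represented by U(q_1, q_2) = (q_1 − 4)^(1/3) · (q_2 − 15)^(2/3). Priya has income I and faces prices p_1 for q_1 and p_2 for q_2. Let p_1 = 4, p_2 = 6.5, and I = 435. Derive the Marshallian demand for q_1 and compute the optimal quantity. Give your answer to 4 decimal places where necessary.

This is Cobb-Douglas in (q_1−4, q_2−15): tangency gives 1/3·p_2·(q_2−15) = 2/3·p_1·(q_1−4).
Substituting into the budget: q_1* = 4 + 1/3·(I − 4·p_1 − 15·p_2)/p_1, and q_2* = 15 + 2/3·(…)/p_2.
Discretionary income = 435 − 4·4 − 15·6.5 = 321.5; q_1* = 4 + 1/3·321.5/4 = 30.7917.

q_1* = 30.7917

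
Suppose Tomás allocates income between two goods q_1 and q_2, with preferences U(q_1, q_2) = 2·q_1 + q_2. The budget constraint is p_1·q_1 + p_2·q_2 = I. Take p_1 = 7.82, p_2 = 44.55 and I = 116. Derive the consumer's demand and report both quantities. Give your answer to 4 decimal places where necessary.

Perfect substitutes: compare marginal utility per dollar. 2/p_1 vs 1/p_2 → 0.2558 vs 0.0224.
q_1 gives more utility per dollar, so spend all income on q_1: q_1* = I/p_1, q_2* = 0.
Numerically: q_1* = 14.8338, q_2* = 0.

q_1* = 14.8338, q_2* = 0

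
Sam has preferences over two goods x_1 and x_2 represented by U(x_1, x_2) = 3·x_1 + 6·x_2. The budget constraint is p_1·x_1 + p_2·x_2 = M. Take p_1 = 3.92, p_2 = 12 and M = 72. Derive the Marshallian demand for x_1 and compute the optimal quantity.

x_1* = 18.3673

Numerically: x_1* = 18.3673, x_2* = 0.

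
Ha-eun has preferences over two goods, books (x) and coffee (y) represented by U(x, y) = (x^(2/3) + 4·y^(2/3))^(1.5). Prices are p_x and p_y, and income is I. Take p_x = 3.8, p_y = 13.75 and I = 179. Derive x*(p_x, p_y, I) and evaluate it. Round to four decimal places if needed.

x* = 8.0001

MRS = MU_x/MU_y = (1/4)·(y/x)^(1/3). Set equal to p_x/p_y.
Solve for the ratio: y/x = [4·p_x/p_y]^(3).
Substitute y = (y/x)·x into the budget: x* = I/(p_x + p_y·(y/x)).
Numerically y/x = 1.350898, so x* = 179/(3.8 + 13.75·1.350898) = 8.0001.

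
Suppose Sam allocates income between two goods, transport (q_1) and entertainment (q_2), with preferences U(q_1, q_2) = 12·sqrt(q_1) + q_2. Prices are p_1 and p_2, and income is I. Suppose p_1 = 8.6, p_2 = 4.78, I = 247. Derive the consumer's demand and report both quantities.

Solve: √q_1 = 6·p_2/p_1, so q_1*(p_1,p_2) = (6·p_2/p_1)², and q_2* = (I − p_1·q_1*)/p_2.
Plugging in: q_1* = (6·4.78/8.6)² = 11.1214, q_2* = 31.6643.

q_1* = 11.1214, q_2* = 31.6643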